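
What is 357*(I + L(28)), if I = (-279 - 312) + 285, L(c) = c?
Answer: -99246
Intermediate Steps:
I = -306 (I = -591 + 285 = -306)
357*(I + L(28)) = 357*(-306 + 28) = 357*(-278) = -99246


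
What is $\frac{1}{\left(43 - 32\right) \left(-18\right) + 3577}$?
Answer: $\frac{1}{3379} \approx 0.00029595$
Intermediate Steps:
$\frac{1}{\left(43 - 32\right) \left(-18\right) + 3577} = \frac{1}{11 \left(-18\right) + 3577} = \frac{1}{-198 + 3577} = \frac{1}{3379}$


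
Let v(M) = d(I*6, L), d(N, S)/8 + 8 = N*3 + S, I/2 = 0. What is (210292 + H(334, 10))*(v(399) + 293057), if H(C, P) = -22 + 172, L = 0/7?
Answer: 61658032906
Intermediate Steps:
L = 0 (L = 0*(⅐) = 0)
I = 0 (I = 2*0 = 0)
H(C, P) = 150
d(N, S) = -64 + 8*S + 24*N (d(N, S) = -64 + 8*(N*3 + S) = -64 + 8*(3*N + S) = -64 + 8*(S + 3*N) = -64 + (8*S + 24*N) = -64 + 8*S + 24*N)
v(M) = -64 (v(M) = -64 + 8*0 + 24*(0*6) = -64 + 0 + 24*0 = -64 + 0 + 0 = -64)
(210292 + H(334, 10))*(v(399) + 293057) = (210292 + 150)*(-64 + 293057) = 210442*292993 = 61658032906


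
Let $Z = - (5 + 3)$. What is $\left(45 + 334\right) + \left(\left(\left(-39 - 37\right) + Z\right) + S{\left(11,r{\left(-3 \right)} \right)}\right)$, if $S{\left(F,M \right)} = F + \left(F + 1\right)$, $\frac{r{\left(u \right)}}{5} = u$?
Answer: $318$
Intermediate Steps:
$r{\left(u \right)} = 5 u$
$Z = -8$ ($Z = \left(-1\right) 8 = -8$)
$S{\left(F,M \right)} = 1 + 2 F$ ($S{\left(F,M \right)} = F + \left(1 + F\right) = 1 + 2 F$)
$\left(45 + 334\right) + \left(\left(\left(-39 - 37\right) + Z\right) + S{\left(11,r{\left(-3 \right)} \right)}\right) = \left(45 + 334\right) + \left(\left(\left(-39 - 37\right) - 8\right) + \left(1 + 2 \cdot 11\right)\right) = 379 + \left(\left(-76 - 8\right) + \left(1 + 22\right)\right) = 379 + \left(-84 + 23\right) = 379 - 61 = 318$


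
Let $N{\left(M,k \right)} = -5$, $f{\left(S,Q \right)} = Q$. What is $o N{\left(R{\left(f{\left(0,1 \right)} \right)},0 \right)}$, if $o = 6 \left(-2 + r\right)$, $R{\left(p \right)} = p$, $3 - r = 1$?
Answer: $0$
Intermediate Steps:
$r = 2$ ($r = 3 - 1 = 2$)
$o = 0$ ($o = 6 \left(-2 + 2\right) = 6 \cdot 0 = 0$)
$o N{\left(R{\left(f{\left(0,1 \right)} \right)},0 \right)} = 0 \left(-5\right) = 0$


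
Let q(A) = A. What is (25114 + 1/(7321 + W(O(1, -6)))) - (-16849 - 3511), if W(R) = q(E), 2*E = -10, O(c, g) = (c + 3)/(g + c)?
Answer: 332687785/7316 ≈ 45474.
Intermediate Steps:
O(c, g) = (3 + c)/(c + g)
E = -5 (E = (½)*(-10) = -5)
W(R) = -5
(25114 + 1/(7321 + W(O(1, -6)))) - (-16849 - 3511) = (25114 + 1/(7321 - 5)) - (-16849 - 3511) = (25114 + 1/7316) - 1*(-20360) = (25114 + 1/7316) + 20360 = 183734025/7316 + 20360 = 332687785/7316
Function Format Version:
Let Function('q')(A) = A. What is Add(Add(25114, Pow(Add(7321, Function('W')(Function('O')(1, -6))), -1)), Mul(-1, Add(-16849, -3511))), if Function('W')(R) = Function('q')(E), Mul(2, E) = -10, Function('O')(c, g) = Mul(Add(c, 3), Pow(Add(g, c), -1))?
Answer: Rational(332687785, 7316) ≈ 45474.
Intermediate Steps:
Function('O')(c, g) = Mul(Pow(Add(c, g), -1), Add(3, c)) (Function('O')(c, g) = Mul(Add(3, c), Pow(Add(c, g), -1)) = Mul(Pow(Add(c, g), -1), Add(3, c)))
E = -5 (E = Mul(Rational(1, 2), -10) = -5)
Function('W')(R) = -5
Add(Add(25114, Pow(Add(7321, Function('W')(Function('O')(1, -6))), -1)), Mul(-1, Add(-16849, -3511))) = Add(Add(25114, Pow(Add(7321, -5), -1)), Mul(-1, Add(-16849, -3511))) = Add(Add(25114, Pow(7316, -1)), Mul(-1, -20360)) = Add(Add(25114, Rational(1, 7316)), 20360) = Add(Rational(183734025, 7316), 20360) = Rational(332687785, 7316)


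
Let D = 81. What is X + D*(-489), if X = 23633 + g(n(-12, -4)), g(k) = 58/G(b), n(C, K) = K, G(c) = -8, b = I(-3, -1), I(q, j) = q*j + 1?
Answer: -63933/4 ≈ -15983.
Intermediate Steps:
I(q, j) = 1 + j*q (I(q, j) = j*q + 1 = 1 + j*q)
b = 4 (b = 1 - 1*(-3) = 1 + 3 = 4)
g(k) = -29/4 (g(k) = 58/(-8) = 58*(-⅛) = -29/4)
X = 94503/4 (X = 23633 - 29/4 = 94503/4 ≈ 23626.)
X + D*(-489) = 94503/4 + 81*(-489) = 94503/4 - 39609 = -63933/4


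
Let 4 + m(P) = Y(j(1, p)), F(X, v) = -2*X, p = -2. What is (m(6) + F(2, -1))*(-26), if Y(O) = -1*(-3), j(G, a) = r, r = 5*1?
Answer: 130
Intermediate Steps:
r = 5
j(G, a) = 5
Y(O) = 3
m(P) = -1 (m(P) = -4 + 3 = -1)
(m(6) + F(2, -1))*(-26) = (-1 - 2*2)*(-26) = (-1 - 4)*(-26) = -5*(-26) = 130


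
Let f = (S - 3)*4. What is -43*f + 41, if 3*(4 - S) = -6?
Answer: -475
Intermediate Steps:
S = 6 (S = 4 - ⅓*(-6) = 4 + 2 = 6)
f = 12 (f = (6 - 3)*4 = 3*4 = 12)
-43*f + 41 = -43*12 + 41 = -516 + 41 = -475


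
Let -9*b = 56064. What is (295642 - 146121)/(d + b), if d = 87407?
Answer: 448563/243533 ≈ 1.8419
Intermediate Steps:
b = -18688/3 (b = -1/9*56064 = -18688/3 ≈ -6229.3)
(295642 - 146121)/(d + b) = (295642 - 146121)/(87407 - 18688/3) = 149521/(243533/3) = 149521*(3/243533) = 448563/243533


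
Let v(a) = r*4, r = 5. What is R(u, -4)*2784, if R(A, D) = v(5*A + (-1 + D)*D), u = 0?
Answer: 55680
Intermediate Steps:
v(a) = 20 (v(a) = 5*4 = 20)
R(A, D) = 20
R(u, -4)*2784 = 20*2784 = 55680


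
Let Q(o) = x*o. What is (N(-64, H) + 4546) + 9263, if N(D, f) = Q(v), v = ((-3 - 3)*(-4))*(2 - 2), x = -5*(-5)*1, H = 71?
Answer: 13809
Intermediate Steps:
x = 25 (x = 25*1 = 25)
v = 0 (v = -6*(-4)*0 = 24*0 = 0)
Q(o) = 25*o
N(D, f) = 0 (N(D, f) = 25*0 = 0)
(N(-64, H) + 4546) + 9263 = (0 + 4546) + 9263 = 4546 + 9263 = 13809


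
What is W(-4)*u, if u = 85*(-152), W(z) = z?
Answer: 51680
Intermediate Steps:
u = -12920
W(-4)*u = -4*(-12920) = 51680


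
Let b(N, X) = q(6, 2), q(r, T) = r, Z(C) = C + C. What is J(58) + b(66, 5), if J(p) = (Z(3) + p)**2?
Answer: 4102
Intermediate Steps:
Z(C) = 2*C
b(N, X) = 6
J(p) = (6 + p)**2 (J(p) = (2*3 + p)**2 = (6 + p)**2)
J(58) + b(66, 5) = (6 + 58)**2 + 6 = 64**2 + 6 = 4096 + 6 = 4102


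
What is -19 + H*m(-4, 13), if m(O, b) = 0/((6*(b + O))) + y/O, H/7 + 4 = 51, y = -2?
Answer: 291/2 ≈ 145.50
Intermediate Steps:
H = 329 (H = -28 + 7*51 = -28 + 357 = 329)
m(O, b) = -2/O (m(O, b) = 0/((6*(b + O))) - 2/O = 0/((6*(O + b))) - 2/O = 0/(6*O + 6*b) - 2/O = 0 - 2/O = -2/O)
-19 + H*m(-4, 13) = -19 + 329*(-2/(-4)) = -19 + 329*(-2*(-¼)) = -19 + 329*(½) = -19 + 329/2 = 291/2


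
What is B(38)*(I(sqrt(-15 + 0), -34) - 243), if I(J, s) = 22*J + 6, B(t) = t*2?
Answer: -18012 + 1672*I*sqrt(15) ≈ -18012.0 + 6475.6*I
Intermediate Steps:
B(t) = 2*t
I(J, s) = 6 + 22*J
B(38)*(I(sqrt(-15 + 0), -34) - 243) = (2*38)*((6 + 22*sqrt(-15 + 0)) - 243) = 76*((6 + 22*sqrt(-15)) - 243) = 76*((6 + 22*(I*sqrt(15))) - 243) = 76*((6 + 22*I*sqrt(15)) - 243) = 76*(-237 + 22*I*sqrt(15)) = -18012 + 1672*I*sqrt(15)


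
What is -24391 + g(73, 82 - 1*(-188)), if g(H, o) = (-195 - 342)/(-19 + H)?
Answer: -439217/18 ≈ -24401.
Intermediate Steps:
g(H, o) = -537/(-19 + H)
-24391 + g(73, 82 - 1*(-188)) = -24391 - 537/(-19 + 73) = -24391 - 537/54 = -24391 - 537*1/54 = -24391 - 179/18 = -439217/18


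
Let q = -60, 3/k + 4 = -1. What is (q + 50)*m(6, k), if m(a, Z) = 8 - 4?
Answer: -40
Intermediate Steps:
k = -3/5 (k = 3/(-4 - 1) = 3/(-5) = 3*(-1/5) = -3/5 ≈ -0.60000)
m(a, Z) = 4
(q + 50)*m(6, k) = (-60 + 50)*4 = -10*4 = -40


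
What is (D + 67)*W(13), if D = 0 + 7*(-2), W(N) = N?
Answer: 689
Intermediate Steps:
D = -14 (D = 0 - 14 = -14)
(D + 67)*W(13) = (-14 + 67)*13 = 53*13 = 689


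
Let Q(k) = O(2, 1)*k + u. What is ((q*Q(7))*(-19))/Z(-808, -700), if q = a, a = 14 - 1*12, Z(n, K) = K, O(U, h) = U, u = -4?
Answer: 19/35 ≈ 0.54286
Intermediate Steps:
a = 2 (a = 14 - 12 = 2)
Q(k) = -4 + 2*k (Q(k) = 2*k - 4 = -4 + 2*k)
q = 2
((q*Q(7))*(-19))/Z(-808, -700) = ((2*(-4 + 2*7))*(-19))/(-700) = ((2*(-4 + 14))*(-19))*(-1/700) = ((2*10)*(-19))*(-1/700) = (20*(-19))*(-1/700) = -380*(-1/700) = 19/35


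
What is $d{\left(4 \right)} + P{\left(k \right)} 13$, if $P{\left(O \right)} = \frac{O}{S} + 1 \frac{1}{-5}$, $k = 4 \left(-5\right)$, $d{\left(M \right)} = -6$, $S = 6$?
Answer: $- \frac{779}{15} \approx -51.933$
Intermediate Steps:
$k = -20$
$P{\left(O \right)} = - \frac{1}{5} + \frac{O}{6}$ ($P{\left(O \right)} = \frac{O}{6} + 1 \frac{1}{-5} = O \frac{1}{6} + 1 \left(- \frac{1}{5}\right) = \frac{O}{6} - \frac{1}{5} = - \frac{1}{5} + \frac{O}{6}$)
$d{\left(4 \right)} + P{\left(k \right)} 13 = -6 + \left(- \frac{1}{5} + \frac{1}{6} \left(-20\right)\right) 13 = -6 + \left(- \frac{1}{5} - \frac{10}{3}\right) 13 = -6 - \frac{689}{15} = - \frac{779}{15}$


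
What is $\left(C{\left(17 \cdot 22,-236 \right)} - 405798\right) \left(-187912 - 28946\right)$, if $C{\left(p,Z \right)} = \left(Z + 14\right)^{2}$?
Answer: $77312913012$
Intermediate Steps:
$C{\left(p,Z \right)} = \left(14 + Z\right)^{2}$
$\left(C{\left(17 \cdot 22,-236 \right)} - 405798\right) \left(-187912 - 28946\right) = \left(\left(14 - 236\right)^{2} - 405798\right) \left(-187912 - 28946\right) = \left(\left(-222\right)^{2} - 405798\right) \left(-216858\right) = \left(49284 - 405798\right) \left(-216858\right) = \left(-356514\right) \left(-216858\right) = 77312913012$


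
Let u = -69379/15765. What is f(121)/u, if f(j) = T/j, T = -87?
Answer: 1371555/8394859 ≈ 0.16338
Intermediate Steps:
f(j) = -87/j
u = -69379/15765 (u = -69379*1/15765 = -69379/15765 ≈ -4.4008)
f(121)/u = (-87/121)/(-69379/15765) = -87*1/121*(-15765/69379) = -87/121*(-15765/69379) = 1371555/8394859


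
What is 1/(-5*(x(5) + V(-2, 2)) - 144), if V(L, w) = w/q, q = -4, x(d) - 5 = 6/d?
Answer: -2/345 ≈ -0.0057971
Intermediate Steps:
x(d) = 5 + 6/d
V(L, w) = -w/4 (V(L, w) = w/(-4) = w*(-¼) = -w/4)
1/(-5*(x(5) + V(-2, 2)) - 144) = 1/(-5*((5 + 6/5) - ¼*2) - 144) = 1/(-5*((5 + 6*(⅕)) - ½) - 144) = 1/(-5*((5 + 6/5) - ½) - 144) = 1/(-5*(31/5 - ½) - 144) = 1/(-5*57/10 - 144) = 1/(-57/2 - 144) = 1/(-345/2) = -2/345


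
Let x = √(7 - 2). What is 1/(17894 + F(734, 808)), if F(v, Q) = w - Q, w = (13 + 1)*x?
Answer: 8543/145965208 - 7*√5/145965208 ≈ 5.8420e-5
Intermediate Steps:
x = √5 ≈ 2.2361
w = 14*√5 (w = (13 + 1)*√5 = 14*√5 ≈ 31.305)
F(v, Q) = -Q + 14*√5 (F(v, Q) = 14*√5 - Q = -Q + 14*√5)
1/(17894 + F(734, 808)) = 1/(17894 + (-1*808 + 14*√5)) = 1/(17894 + (-808 + 14*√5)) = 1/(17086 + 14*√5)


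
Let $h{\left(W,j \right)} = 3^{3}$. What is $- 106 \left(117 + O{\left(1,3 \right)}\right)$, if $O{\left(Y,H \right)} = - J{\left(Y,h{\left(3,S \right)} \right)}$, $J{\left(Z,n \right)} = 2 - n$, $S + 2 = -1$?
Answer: $-15052$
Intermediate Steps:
$S = -3$ ($S = -2 - 1 = -3$)
$h{\left(W,j \right)} = 27$
$O{\left(Y,H \right)} = 25$ ($O{\left(Y,H \right)} = - (2 - 27) = \left(-1\right) \left(-25\right) = 25$)
$- 106 \left(117 + O{\left(1,3 \right)}\right) = - 106 \left(117 + 25\right) = \left(-106\right) 142 = -15052$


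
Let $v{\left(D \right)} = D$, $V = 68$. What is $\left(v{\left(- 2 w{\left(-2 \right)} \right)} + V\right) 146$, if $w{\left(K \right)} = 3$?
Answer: $9052$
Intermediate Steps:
$\left(v{\left(- 2 w{\left(-2 \right)} \right)} + V\right) 146 = \left(\left(-2\right) 3 + 68\right) 146 = \left(-6 + 68\right) 146 = 62 \cdot 146 = 9052$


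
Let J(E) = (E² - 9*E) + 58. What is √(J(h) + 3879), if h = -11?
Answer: √4157 ≈ 64.475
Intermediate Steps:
J(E) = 58 + E² - 9*E
√(J(h) + 3879) = √((58 + (-11)² - 9*(-11)) + 3879) = √((58 + 121 + 99) + 3879) = √(278 + 3879) = √4157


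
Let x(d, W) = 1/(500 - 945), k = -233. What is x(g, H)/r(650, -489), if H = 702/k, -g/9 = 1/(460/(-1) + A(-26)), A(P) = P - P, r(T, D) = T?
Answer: -1/289250 ≈ -3.4572e-6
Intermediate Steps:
A(P) = 0
g = 9/460 (g = -9/(460/(-1) + 0) = -9/(460*(-1) + 0) = -9/(-460 + 0) = -9/(-460) = -9*(-1/460) = 9/460 ≈ 0.019565)
H = -702/233 (H = 702/(-233) = 702*(-1/233) = -702/233 ≈ -3.0129)
x(d, W) = -1/445 (x(d, W) = 1/(-445) = -1/445)
x(g, H)/r(650, -489) = -1/445/650 = -1/445*1/650 = -1/289250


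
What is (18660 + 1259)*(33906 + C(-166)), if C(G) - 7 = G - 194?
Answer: 668342207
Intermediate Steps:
C(G) = -187 + G (C(G) = 7 + (G - 194) = 7 + (-194 + G) = -187 + G)
(18660 + 1259)*(33906 + C(-166)) = (18660 + 1259)*(33906 + (-187 - 166)) = 19919*(33906 - 353) = 19919*33553 = 668342207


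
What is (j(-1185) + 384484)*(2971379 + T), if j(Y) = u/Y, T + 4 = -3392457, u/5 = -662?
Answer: -38370410886340/237 ≈ -1.6190e+11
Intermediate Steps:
u = -3310 (u = 5*(-662) = -3310)
T = -3392461 (T = -4 - 3392457 = -3392461)
j(Y) = -3310/Y
(j(-1185) + 384484)*(2971379 + T) = (-3310/(-1185) + 384484)*(2971379 - 3392461) = (-3310*(-1/1185) + 384484)*(-421082) = (662/237 + 384484)*(-421082) = (91123370/237)*(-421082) = -38370410886340/237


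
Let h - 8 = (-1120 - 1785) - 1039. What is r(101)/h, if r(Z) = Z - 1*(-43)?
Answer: -3/82 ≈ -0.036585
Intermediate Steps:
r(Z) = 43 + Z (r(Z) = Z + 43 = 43 + Z)
h = -3936 (h = 8 + ((-1120 - 1785) - 1039) = 8 + (-2905 - 1039) = 8 - 3944 = -3936)
r(101)/h = (43 + 101)/(-3936) = 144*(-1/3936) = -3/82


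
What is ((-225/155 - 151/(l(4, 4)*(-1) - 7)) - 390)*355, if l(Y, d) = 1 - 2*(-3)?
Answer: -58649195/434 ≈ -1.3514e+5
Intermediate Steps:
l(Y, d) = 7 (l(Y, d) = 1 - 1*(-6) = 1 + 6 = 7)
((-225/155 - 151/(l(4, 4)*(-1) - 7)) - 390)*355 = ((-225/155 - 151/(7*(-1) - 7)) - 390)*355 = ((-225*1/155 - 151/(-7 - 7)) - 390)*355 = ((-45/31 - 151/(-14)) - 390)*355 = ((-45/31 - 151*(-1/14)) - 390)*355 = ((-45/31 + 151/14) - 390)*355 = (4051/434 - 390)*355 = -165209/434*355 = -58649195/434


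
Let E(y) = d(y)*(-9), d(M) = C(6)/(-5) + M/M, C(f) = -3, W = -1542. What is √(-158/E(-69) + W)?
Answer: I*√55117/6 ≈ 39.128*I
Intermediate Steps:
d(M) = 8/5 (d(M) = -3/(-5) + M/M = -3*(-⅕) + 1 = ⅗ + 1 = 8/5)
E(y) = -72/5 (E(y) = (8/5)*(-9) = -72/5)
√(-158/E(-69) + W) = √(-158/(-72/5) - 1542) = √(-158*(-5/72) - 1542) = √(395/36 - 1542) = √(-55117/36) = I*√55117/6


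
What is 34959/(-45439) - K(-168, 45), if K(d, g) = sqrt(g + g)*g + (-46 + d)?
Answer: 9688987/45439 - 135*sqrt(10) ≈ -213.68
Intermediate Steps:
K(d, g) = -46 + d + sqrt(2)*g**(3/2) (K(d, g) = sqrt(2*g)*g + (-46 + d) = (sqrt(2)*sqrt(g))*g + (-46 + d) = sqrt(2)*g**(3/2) + (-46 + d) = -46 + d + sqrt(2)*g**(3/2))
34959/(-45439) - K(-168, 45) = 34959/(-45439) - (-46 - 168 + sqrt(2)*45**(3/2)) = 34959*(-1/45439) - (-46 - 168 + sqrt(2)*(135*sqrt(5))) = -34959/45439 - (-46 - 168 + 135*sqrt(10)) = -34959/45439 - (-214 + 135*sqrt(10)) = -34959/45439 + (214 - 135*sqrt(10)) = 9688987/45439 - 135*sqrt(10)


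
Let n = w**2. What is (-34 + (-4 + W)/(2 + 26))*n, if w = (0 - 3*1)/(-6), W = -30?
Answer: -493/56 ≈ -8.8036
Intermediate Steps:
w = 1/2 (w = (0 - 3)*(-1/6) = -3*(-1/6) = 1/2 ≈ 0.50000)
n = 1/4 (n = (1/2)**2 = 1/4 ≈ 0.25000)
(-34 + (-4 + W)/(2 + 26))*n = (-34 + (-4 - 30)/(2 + 26))*(1/4) = (-34 - 34/28)*(1/4) = (-34 - 34*1/28)*(1/4) = (-34 - 17/14)*(1/4) = -493/14*1/4 = -493/56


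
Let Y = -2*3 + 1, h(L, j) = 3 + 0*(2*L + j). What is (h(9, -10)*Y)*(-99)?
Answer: 1485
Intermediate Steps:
h(L, j) = 3 (h(L, j) = 3 + 0*(j + 2*L) = 3 + 0 = 3)
Y = -5 (Y = -6 + 1 = -5)
(h(9, -10)*Y)*(-99) = (3*(-5))*(-99) = -15*(-99) = 1485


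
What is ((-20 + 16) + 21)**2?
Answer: 289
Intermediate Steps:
((-20 + 16) + 21)**2 = (-4 + 21)**2 = 17**2 = 289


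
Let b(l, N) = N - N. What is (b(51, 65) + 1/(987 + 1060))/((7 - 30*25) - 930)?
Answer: -1/3424631 ≈ -2.9200e-7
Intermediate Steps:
b(l, N) = 0
(b(51, 65) + 1/(987 + 1060))/((7 - 30*25) - 930) = (0 + 1/(987 + 1060))/((7 - 30*25) - 930) = (0 + 1/2047)/((7 - 750) - 930) = (0 + 1/2047)/(-743 - 930) = (1/2047)/(-1673) = (1/2047)*(-1/1673) = -1/3424631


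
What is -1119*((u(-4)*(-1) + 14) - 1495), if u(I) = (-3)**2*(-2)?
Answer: 1637097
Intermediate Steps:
u(I) = -18 (u(I) = 9*(-2) = -18)
-1119*((u(-4)*(-1) + 14) - 1495) = -1119*((-18*(-1) + 14) - 1495) = -1119*((18 + 14) - 1495) = -1119*(32 - 1495) = -1119*(-1463) = 1637097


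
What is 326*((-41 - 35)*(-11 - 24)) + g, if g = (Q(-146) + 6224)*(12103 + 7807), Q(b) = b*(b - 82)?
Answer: 787551080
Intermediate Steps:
Q(b) = b*(-82 + b)
g = 786683920 (g = (-146*(-82 - 146) + 6224)*(12103 + 7807) = (-146*(-228) + 6224)*19910 = (33288 + 6224)*19910 = 39512*19910 = 786683920)
326*((-41 - 35)*(-11 - 24)) + g = 326*((-41 - 35)*(-11 - 24)) + 786683920 = 326*(-76*(-35)) + 786683920 = 326*2660 + 786683920 = 867160 + 786683920 = 787551080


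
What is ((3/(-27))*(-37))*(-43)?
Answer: -1591/9 ≈ -176.78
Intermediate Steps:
((3/(-27))*(-37))*(-43) = ((3*(-1/27))*(-37))*(-43) = -⅑*(-37)*(-43) = (37/9)*(-43) = -1591/9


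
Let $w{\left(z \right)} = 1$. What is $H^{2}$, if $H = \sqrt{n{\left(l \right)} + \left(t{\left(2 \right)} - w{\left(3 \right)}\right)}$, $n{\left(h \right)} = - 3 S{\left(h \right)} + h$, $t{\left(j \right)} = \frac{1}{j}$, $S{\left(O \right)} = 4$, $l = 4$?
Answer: $- \frac{17}{2} \approx -8.5$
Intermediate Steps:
$n{\left(h \right)} = -12 + h$ ($n{\left(h \right)} = \left(-3\right) 4 + h = -12 + h$)
$H = \frac{i \sqrt{34}}{2}$ ($H = \sqrt{\left(-12 + 4\right) + \left(\frac{1}{2} - 1\right)} = \sqrt{-8 + \left(\frac{1}{2} - 1\right)} = \sqrt{-8 - \frac{1}{2}} = \sqrt{- \frac{17}{2}} = \frac{i \sqrt{34}}{2} \approx 2.9155 i$)
$H^{2} = \left(\frac{i \sqrt{34}}{2}\right)^{2} = - \frac{17}{2}$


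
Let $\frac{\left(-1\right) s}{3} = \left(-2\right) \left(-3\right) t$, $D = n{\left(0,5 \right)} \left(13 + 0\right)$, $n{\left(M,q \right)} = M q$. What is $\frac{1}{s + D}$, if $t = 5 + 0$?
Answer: $- \frac{1}{90} \approx -0.011111$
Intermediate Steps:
$D = 0$ ($D = 0 \cdot 5 \left(13 + 0\right) = 0 \cdot 13 = 0$)
$t = 5$
$s = -90$ ($s = - 3 \left(-2\right) \left(-3\right) 5 = - 3 \cdot 6 \cdot 5 = \left(-3\right) 30 = -90$)
$\frac{1}{s + D} = \frac{1}{-90 + 0} = \frac{1}{-90} = - \frac{1}{90}$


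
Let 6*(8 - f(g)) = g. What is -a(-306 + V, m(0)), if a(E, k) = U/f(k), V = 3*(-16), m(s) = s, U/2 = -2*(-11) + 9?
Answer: -31/4 ≈ -7.7500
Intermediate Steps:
U = 62 (U = 2*(-2*(-11) + 9) = 2*(22 + 9) = 2*31 = 62)
V = -48
f(g) = 8 - g/6
a(E, k) = 62/(8 - k/6)
-a(-306 + V, m(0)) = -(-372)/(-48 + 0) = -(-372)/(-48) = -(-372)*(-1)/48 = -1*31/4 = -31/4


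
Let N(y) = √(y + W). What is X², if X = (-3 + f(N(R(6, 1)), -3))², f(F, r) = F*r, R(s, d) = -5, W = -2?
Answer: 648 - 1944*I*√7 ≈ 648.0 - 5143.3*I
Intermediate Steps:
N(y) = √(-2 + y) (N(y) = √(y - 2) = √(-2 + y))
X = (-3 - 3*I*√7)² (X = (-3 + √(-2 - 5)*(-3))² = (-3 + √(-7)*(-3))² = (-3 + (I*√7)*(-3))² = (-3 - 3*I*√7)² ≈ -54.0 + 47.624*I)
X² = (-54 + 18*I*√7)²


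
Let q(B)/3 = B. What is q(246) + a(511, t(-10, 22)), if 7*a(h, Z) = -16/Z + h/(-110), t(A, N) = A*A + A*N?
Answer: 1703291/2310 ≈ 737.36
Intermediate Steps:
t(A, N) = A² + A*N
q(B) = 3*B
a(h, Z) = -16/(7*Z) - h/770 (a(h, Z) = (-16/Z + h/(-110))/7 = (-16/Z + h*(-1/110))/7 = (-16/Z - h/110)/7 = -16/(7*Z) - h/770)
q(246) + a(511, t(-10, 22)) = 3*246 + (-1760 - 1*(-10*(-10 + 22))*511)/(770*((-10*(-10 + 22)))) = 738 + (-1760 - 1*(-10*12)*511)/(770*((-10*12))) = 738 + (1/770)*(-1760 - 1*(-120)*511)/(-120) = 738 + (1/770)*(-1/120)*(-1760 + 61320) = 738 + (1/770)*(-1/120)*59560 = 738 - 1489/2310 = 1703291/2310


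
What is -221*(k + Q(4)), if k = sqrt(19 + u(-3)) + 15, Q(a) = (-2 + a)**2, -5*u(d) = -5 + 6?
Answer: -4199 - 221*sqrt(470)/5 ≈ -5157.2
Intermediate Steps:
u(d) = -1/5 (u(d) = -(-5 + 6)/5 = -1/5*1 = -1/5)
k = 15 + sqrt(470)/5 (k = sqrt(19 - 1/5) + 15 = sqrt(94/5) + 15 = sqrt(470)/5 + 15 = 15 + sqrt(470)/5 ≈ 19.336)
-221*(k + Q(4)) = -221*((15 + sqrt(470)/5) + (-2 + 4)**2) = -221*((15 + sqrt(470)/5) + 2**2) = -221*((15 + sqrt(470)/5) + 4) = -221*(19 + sqrt(470)/5) = -4199 - 221*sqrt(470)/5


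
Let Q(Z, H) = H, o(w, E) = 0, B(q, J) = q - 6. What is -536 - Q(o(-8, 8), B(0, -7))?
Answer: -530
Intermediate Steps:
B(q, J) = -6 + q
-536 - Q(o(-8, 8), B(0, -7)) = -536 - (-6 + 0) = -536 - 1*(-6) = -536 + 6 = -530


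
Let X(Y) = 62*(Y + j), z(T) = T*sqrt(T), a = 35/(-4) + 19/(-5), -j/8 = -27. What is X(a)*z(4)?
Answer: 504556/5 ≈ 1.0091e+5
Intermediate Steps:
j = 216 (j = -8*(-27) = 216)
a = -251/20 (a = 35*(-1/4) + 19*(-1/5) = -35/4 - 19/5 = -251/20 ≈ -12.550)
z(T) = T**(3/2)
X(Y) = 13392 + 62*Y (X(Y) = 62*(Y + 216) = 62*(216 + Y) = 13392 + 62*Y)
X(a)*z(4) = (13392 + 62*(-251/20))*4**(3/2) = (13392 - 7781/10)*8 = (126139/10)*8 = 504556/5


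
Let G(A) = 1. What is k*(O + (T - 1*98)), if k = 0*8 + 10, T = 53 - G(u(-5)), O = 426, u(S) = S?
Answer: 3800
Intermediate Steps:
T = 52 (T = 53 - 1*1 = 53 - 1 = 52)
k = 10 (k = 0 + 10 = 10)
k*(O + (T - 1*98)) = 10*(426 + (52 - 1*98)) = 10*(426 + (52 - 98)) = 10*(426 - 46) = 10*380 = 3800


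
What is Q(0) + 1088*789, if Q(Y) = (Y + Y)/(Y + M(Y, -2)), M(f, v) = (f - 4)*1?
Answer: 858432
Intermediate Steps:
M(f, v) = -4 + f (M(f, v) = (-4 + f)*1 = -4 + f)
Q(Y) = 2*Y/(-4 + 2*Y) (Q(Y) = (Y + Y)/(Y + (-4 + Y)) = (2*Y)/(-4 + 2*Y) = 2*Y/(-4 + 2*Y))
Q(0) + 1088*789 = 0/(-2 + 0) + 1088*789 = 0/(-2) + 858432 = 0*(-½) + 858432 = 0 + 858432 = 858432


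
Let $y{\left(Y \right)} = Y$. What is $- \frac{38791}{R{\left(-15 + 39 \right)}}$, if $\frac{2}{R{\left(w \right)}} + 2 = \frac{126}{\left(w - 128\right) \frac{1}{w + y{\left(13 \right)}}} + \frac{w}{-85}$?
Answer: $\frac{8077178393}{8840} \approx 9.1371 \cdot 10^{5}$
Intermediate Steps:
$R{\left(w \right)} = \frac{2}{-2 - \frac{w}{85} + \frac{126 \left(13 + w\right)}{-128 + w}}$ ($R{\left(w \right)} = \frac{2}{-2 + \left(\frac{126}{\left(w - 128\right) \frac{1}{w + 13}} + \frac{w}{-85}\right)} = \frac{2}{-2 + \left(\frac{126}{\left(-128 + w\right) \frac{1}{13 + w}} + w \left(- \frac{1}{85}\right)\right)} = \frac{2}{-2 - \left(- 126 \frac{13 + w}{-128 + w} + \frac{w}{85}\right)} = \frac{2}{-2 - \left(\frac{w}{85} - \frac{126 \left(13 + w\right)}{-128 + w}\right)} = \frac{2}{-2 - \frac{w}{85} + \frac{126 \left(13 + w\right)}{-128 + w}}$)
$- \frac{38791}{R{\left(-15 + 39 \right)}} = - \frac{38791}{170 \frac{1}{160990 - \left(-15 + 39\right)^{2} + 10668 \left(-15 + 39\right)} \left(-128 + \left(-15 + 39\right)\right)} = - \frac{38791}{170 \frac{1}{160990 - 24^{2} + 10668 \cdot 24} \left(-128 + 24\right)} = - \frac{38791}{170 \frac{1}{160990 - 576 + 256032} \left(-104\right)} = - \frac{38791}{170 \cdot \frac{1}{416446} \left(-104\right)} = - \frac{38791}{- \frac{8840}{208223}} = \left(-38791\right) \left(- \frac{208223}{8840}\right) = \frac{8077178393}{8840}$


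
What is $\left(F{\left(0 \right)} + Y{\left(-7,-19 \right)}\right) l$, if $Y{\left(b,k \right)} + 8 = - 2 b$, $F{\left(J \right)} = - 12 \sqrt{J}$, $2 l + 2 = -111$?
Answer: $-339$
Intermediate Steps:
$l = - \frac{113}{2}$ ($l = -1 + \frac{1}{2} \left(-111\right) = -1 - \frac{111}{2} = - \frac{113}{2} \approx -56.5$)
$Y{\left(b,k \right)} = -8 - 2 b$
$\left(F{\left(0 \right)} + Y{\left(-7,-19 \right)}\right) l = \left(- 12 \sqrt{0} - -6\right) \left(- \frac{113}{2}\right) = \left(\left(-12\right) 0 + \left(-8 + 14\right)\right) \left(- \frac{113}{2}\right) = \left(0 + 6\right) \left(- \frac{113}{2}\right) = 6 \left(- \frac{113}{2}\right) = -339$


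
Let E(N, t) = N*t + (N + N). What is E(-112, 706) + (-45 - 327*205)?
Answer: -146376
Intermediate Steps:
E(N, t) = 2*N + N*t (E(N, t) = N*t + 2*N = 2*N + N*t)
E(-112, 706) + (-45 - 327*205) = -112*(2 + 706) + (-45 - 327*205) = -112*708 + (-45 - 67035) = -79296 - 67080 = -146376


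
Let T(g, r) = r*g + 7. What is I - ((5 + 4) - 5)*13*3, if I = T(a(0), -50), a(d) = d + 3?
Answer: -299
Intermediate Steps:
a(d) = 3 + d
T(g, r) = 7 + g*r (T(g, r) = g*r + 7 = 7 + g*r)
I = -143 (I = 7 + (3 + 0)*(-50) = 7 + 3*(-50) = 7 - 150 = -143)
I - ((5 + 4) - 5)*13*3 = -143 - ((5 + 4) - 5)*13*3 = -143 - (9 - 5)*13*3 = -143 - 4*13*3 = -143 - 52*3 = -143 - 1*156 = -143 - 156 = -299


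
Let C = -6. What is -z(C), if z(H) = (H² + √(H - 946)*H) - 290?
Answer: 254 + 12*I*√238 ≈ 254.0 + 185.13*I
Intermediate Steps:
z(H) = -290 + H² + H*√(-946 + H) (z(H) = (H² + √(-946 + H)*H) - 290 = (H² + H*√(-946 + H)) - 290 = -290 + H² + H*√(-946 + H))
-z(C) = -(-290 + (-6)² - 6*√(-946 - 6)) = -(-290 + 36 - 12*I*√238) = -(-254 - 12*I*√238) = 254 + 12*I*√238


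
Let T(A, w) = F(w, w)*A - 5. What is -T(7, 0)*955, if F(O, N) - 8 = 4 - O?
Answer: -75445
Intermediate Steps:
F(O, N) = 12 - O (F(O, N) = 8 + (4 - O) = 12 - O)
T(A, w) = -5 + A*(12 - w) (T(A, w) = (12 - w)*A - 5 = A*(12 - w) - 5 = -5 + A*(12 - w))
-T(7, 0)*955 = -(-5 - 1*7*(-12 + 0))*955 = -(-5 - 1*7*(-12))*955 = -(-5 + 84)*955 = -79*955 = -1*75445 = -75445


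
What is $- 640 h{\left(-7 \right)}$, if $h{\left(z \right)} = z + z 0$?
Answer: $4480$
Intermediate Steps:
$h{\left(z \right)} = z$ ($h{\left(z \right)} = z + 0 = z$)
$- 640 h{\left(-7 \right)} = \left(-640\right) \left(-7\right) = 4480$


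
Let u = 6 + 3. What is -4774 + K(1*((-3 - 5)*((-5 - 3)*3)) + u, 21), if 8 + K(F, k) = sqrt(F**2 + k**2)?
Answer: -4782 + 3*sqrt(4538) ≈ -4579.9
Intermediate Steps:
u = 9
K(F, k) = -8 + sqrt(F**2 + k**2)
-4774 + K(1*((-3 - 5)*((-5 - 3)*3)) + u, 21) = -4774 + (-8 + sqrt((1*((-3 - 5)*((-5 - 3)*3)) + 9)**2 + 21**2)) = -4774 + (-8 + sqrt((1*(-(-64)*3) + 9)**2 + 441)) = -4774 + (-8 + sqrt((1*(-8*(-24)) + 9)**2 + 441)) = -4774 + (-8 + sqrt((1*192 + 9)**2 + 441)) = -4774 + (-8 + sqrt((192 + 9)**2 + 441)) = -4774 + (-8 + sqrt(201**2 + 441)) = -4774 + (-8 + sqrt(40401 + 441)) = -4774 + (-8 + sqrt(40842)) = -4774 + (-8 + 3*sqrt(4538)) = -4782 + 3*sqrt(4538)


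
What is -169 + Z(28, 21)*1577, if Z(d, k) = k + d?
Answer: 77104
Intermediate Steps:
Z(d, k) = d + k
-169 + Z(28, 21)*1577 = -169 + (28 + 21)*1577 = -169 + 49*1577 = -169 + 77273 = 77104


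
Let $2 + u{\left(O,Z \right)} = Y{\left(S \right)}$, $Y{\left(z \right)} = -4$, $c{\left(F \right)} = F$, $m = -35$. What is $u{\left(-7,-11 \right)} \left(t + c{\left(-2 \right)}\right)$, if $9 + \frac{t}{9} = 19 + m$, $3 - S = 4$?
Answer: $1362$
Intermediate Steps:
$S = -1$ ($S = 3 - 4 = -1$)
$u{\left(O,Z \right)} = -6$ ($u{\left(O,Z \right)} = -2 - 4 = -6$)
$t = -225$ ($t = -81 + 9 \left(19 - 35\right) = -81 + 9 \left(-16\right) = -81 - 144 = -225$)
$u{\left(-7,-11 \right)} \left(t + c{\left(-2 \right)}\right) = - 6 \left(-225 - 2\right) = \left(-6\right) \left(-227\right) = 1362$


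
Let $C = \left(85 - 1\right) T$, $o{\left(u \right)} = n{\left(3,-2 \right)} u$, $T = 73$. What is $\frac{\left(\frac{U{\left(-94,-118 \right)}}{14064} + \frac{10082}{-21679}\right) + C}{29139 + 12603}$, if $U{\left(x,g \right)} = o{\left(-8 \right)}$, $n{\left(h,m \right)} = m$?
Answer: $\frac{116841576613}{795428915022} \approx 0.14689$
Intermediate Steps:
$o{\left(u \right)} = - 2 u$
$U{\left(x,g \right)} = 16$ ($U{\left(x,g \right)} = \left(-2\right) \left(-8\right) = 16$)
$C = 6132$ ($C = \left(85 - 1\right) 73 = 84 \cdot 73 = 6132$)
$\frac{\left(\frac{U{\left(-94,-118 \right)}}{14064} + \frac{10082}{-21679}\right) + C}{29139 + 12603} = \frac{\left(\frac{16}{14064} + \frac{10082}{-21679}\right) + 6132}{29139 + 12603} = \frac{\left(16 \cdot \frac{1}{14064} + 10082 \left(- \frac{1}{21679}\right)\right) + 6132}{41742} = \left(\left(\frac{1}{879} - \frac{10082}{21679}\right) + 6132\right) \frac{1}{41742} = \left(- \frac{8840399}{19055841} + 6132\right) \frac{1}{41742} = \frac{116841576613}{19055841} \cdot \frac{1}{41742} = \frac{116841576613}{795428915022}$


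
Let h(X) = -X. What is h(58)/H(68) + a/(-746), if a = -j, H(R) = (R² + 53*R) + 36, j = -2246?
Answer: -4651053/1541236 ≈ -3.0177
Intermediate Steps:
H(R) = 36 + R² + 53*R
a = 2246 (a = -1*(-2246) = 2246)
h(58)/H(68) + a/(-746) = (-1*58)/(36 + 68² + 53*68) + 2246/(-746) = -58/(36 + 4624 + 3604) + 2246*(-1/746) = -58/8264 - 1123/373 = -58*1/8264 - 1123/373 = -29/4132 - 1123/373 = -4651053/1541236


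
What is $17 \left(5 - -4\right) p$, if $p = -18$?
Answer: $-2754$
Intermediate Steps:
$17 \left(5 - -4\right) p = 17 \left(5 - -4\right) \left(-18\right) = 17 \left(5 + 4\right) \left(-18\right) = 17 \cdot 9 \left(-18\right) = 153 \left(-18\right) = -2754$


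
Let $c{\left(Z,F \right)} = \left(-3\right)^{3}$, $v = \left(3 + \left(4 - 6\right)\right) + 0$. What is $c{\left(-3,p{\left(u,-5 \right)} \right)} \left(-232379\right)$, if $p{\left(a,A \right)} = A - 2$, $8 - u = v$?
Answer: $6274233$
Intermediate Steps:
$v = 1$ ($v = \left(3 + \left(4 - 6\right)\right) + 0 = \left(3 - 2\right) + 0 = 1 + 0 = 1$)
$u = 7$ ($u = 8 - 1 = 7$)
$p{\left(a,A \right)} = -2 + A$
$c{\left(Z,F \right)} = -27$
$c{\left(-3,p{\left(u,-5 \right)} \right)} \left(-232379\right) = \left(-27\right) \left(-232379\right) = 6274233$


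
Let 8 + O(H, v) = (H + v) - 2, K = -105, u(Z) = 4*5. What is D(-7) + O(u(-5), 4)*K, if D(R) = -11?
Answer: -1481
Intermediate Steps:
u(Z) = 20
O(H, v) = -10 + H + v (O(H, v) = -8 + ((H + v) - 2) = -8 + (-2 + H + v) = -10 + H + v)
D(-7) + O(u(-5), 4)*K = -11 + (-10 + 20 + 4)*(-105) = -11 + 14*(-105) = -11 - 1470 = -1481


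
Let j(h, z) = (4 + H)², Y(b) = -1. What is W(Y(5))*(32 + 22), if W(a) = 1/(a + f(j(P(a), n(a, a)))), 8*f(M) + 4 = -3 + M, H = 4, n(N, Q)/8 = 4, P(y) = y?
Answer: 432/49 ≈ 8.8163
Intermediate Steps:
n(N, Q) = 32 (n(N, Q) = 8*4 = 32)
j(h, z) = 64 (j(h, z) = (4 + 4)² = 8² = 64)
f(M) = -7/8 + M/8 (f(M) = -½ + (-3 + M)/8 = -½ + (-3/8 + M/8) = -7/8 + M/8)
W(a) = 1/(57/8 + a) (W(a) = 1/(a + (-7/8 + (⅛)*64)) = 1/(a + (-7/8 + 8)) = 1/(a + 57/8) = 1/(57/8 + a))
W(Y(5))*(32 + 22) = (8/(57 + 8*(-1)))*(32 + 22) = (8/(57 - 8))*54 = (8/49)*54 = 432/49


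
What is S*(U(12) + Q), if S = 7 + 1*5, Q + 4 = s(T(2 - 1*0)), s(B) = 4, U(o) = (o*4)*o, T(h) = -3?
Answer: 6912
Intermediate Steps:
U(o) = 4*o² (U(o) = (4*o)*o = 4*o²)
Q = 0 (Q = -4 + 4 = 0)
S = 12 (S = 7 + 5 = 12)
S*(U(12) + Q) = 12*(4*12² + 0) = 12*(4*144 + 0) = 12*(576 + 0) = 12*576 = 6912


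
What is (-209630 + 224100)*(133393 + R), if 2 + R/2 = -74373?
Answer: -222215790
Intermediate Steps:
R = -148750 (R = -4 + 2*(-74373) = -4 - 148746 = -148750)
(-209630 + 224100)*(133393 + R) = (-209630 + 224100)*(133393 - 148750) = 14470*(-15357) = -222215790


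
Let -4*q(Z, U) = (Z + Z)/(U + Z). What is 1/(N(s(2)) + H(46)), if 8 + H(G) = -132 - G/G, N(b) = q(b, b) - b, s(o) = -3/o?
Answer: -4/559 ≈ -0.0071556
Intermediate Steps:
q(Z, U) = -Z/(2*(U + Z)) (q(Z, U) = -(Z + Z)/(4*(U + Z)) = -2*Z/(4*(U + Z)) = -Z/(2*(U + Z)))
N(b) = -¼ - b (N(b) = -b/(2*b + 2*b) - b = -b/(4*b) - b = -b*1/(4*b) - b = -¼ - b)
H(G) = -141 (H(G) = -8 + (-132 - G/G) = -8 + (-132 - 1*1) = -8 + (-132 - 1) = -8 - 133 = -141)
1/(N(s(2)) + H(46)) = 1/((-¼ - (-3)/2) - 141) = 1/((-¼ - 1*(-3/2)) - 141) = 1/((-¼ + 3/2) - 141) = 1/(5/4 - 141) = 1/(-559/4) = -4/559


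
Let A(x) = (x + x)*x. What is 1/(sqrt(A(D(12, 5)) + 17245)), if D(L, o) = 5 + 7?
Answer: sqrt(17533)/17533 ≈ 0.0075522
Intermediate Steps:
D(L, o) = 12
A(x) = 2*x**2 (A(x) = (2*x)*x = 2*x**2)
1/(sqrt(A(D(12, 5)) + 17245)) = 1/(sqrt(2*12**2 + 17245)) = 1/(sqrt(2*144 + 17245)) = 1/(sqrt(288 + 17245)) = 1/(sqrt(17533)) = sqrt(17533)/17533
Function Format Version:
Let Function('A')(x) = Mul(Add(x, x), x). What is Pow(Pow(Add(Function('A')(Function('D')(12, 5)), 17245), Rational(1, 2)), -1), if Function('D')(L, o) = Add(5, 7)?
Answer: Mul(Rational(1, 17533), Pow(17533, Rational(1, 2))) ≈ 0.0075522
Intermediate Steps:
Function('D')(L, o) = 12
Function('A')(x) = Mul(2, Pow(x, 2)) (Function('A')(x) = Mul(Mul(2, x), x) = Mul(2, Pow(x, 2)))
Pow(Pow(Add(Function('A')(Function('D')(12, 5)), 17245), Rational(1, 2)), -1) = Pow(Pow(Add(Mul(2, Pow(12, 2)), 17245), Rational(1, 2)), -1) = Pow(Pow(Add(Mul(2, 144), 17245), Rational(1, 2)), -1) = Pow(Pow(Add(288, 17245), Rational(1, 2)), -1) = Pow(Pow(17533, Rational(1, 2)), -1) = Mul(Rational(1, 17533), Pow(17533, Rational(1, 2)))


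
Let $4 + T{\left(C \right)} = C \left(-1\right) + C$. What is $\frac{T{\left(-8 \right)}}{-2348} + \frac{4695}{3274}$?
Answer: $\frac{2759239}{1921838} \approx 1.4357$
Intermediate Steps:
$T{\left(C \right)} = -4$ ($T{\left(C \right)} = -4 + \left(C \left(-1\right) + C\right) = -4 + \left(- C + C\right) = -4 + 0 = -4$)
$\frac{T{\left(-8 \right)}}{-2348} + \frac{4695}{3274} = - \frac{4}{-2348} + \frac{4695}{3274} = \left(-4\right) \left(- \frac{1}{2348}\right) + 4695 \cdot \frac{1}{3274} = \frac{1}{587} + \frac{4695}{3274} = \frac{2759239}{1921838}$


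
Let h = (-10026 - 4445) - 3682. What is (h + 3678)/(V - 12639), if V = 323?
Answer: 14475/12316 ≈ 1.1753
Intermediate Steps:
h = -18153 (h = -14471 - 3682 = -18153)
(h + 3678)/(V - 12639) = (-18153 + 3678)/(323 - 12639) = -14475/(-12316) = -14475*(-1/12316) = 14475/12316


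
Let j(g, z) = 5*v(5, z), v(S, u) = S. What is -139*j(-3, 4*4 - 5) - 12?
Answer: -3487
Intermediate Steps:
j(g, z) = 25 (j(g, z) = 5*5 = 25)
-139*j(-3, 4*4 - 5) - 12 = -139*25 - 12 = -3475 - 12 = -3487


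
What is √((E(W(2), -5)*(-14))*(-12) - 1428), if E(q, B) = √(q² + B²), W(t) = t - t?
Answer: 14*I*√3 ≈ 24.249*I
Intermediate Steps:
W(t) = 0
E(q, B) = √(B² + q²)
√((E(W(2), -5)*(-14))*(-12) - 1428) = √((√((-5)² + 0²)*(-14))*(-12) - 1428) = √((√(25 + 0)*(-14))*(-12) - 1428) = √((√25*(-14))*(-12) - 1428) = √((5*(-14))*(-12) - 1428) = √(-70*(-12) - 1428) = √(840 - 1428) = √(-588) = 14*I*√3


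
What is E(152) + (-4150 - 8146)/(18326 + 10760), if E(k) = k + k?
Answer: 4414924/14543 ≈ 303.58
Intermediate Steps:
E(k) = 2*k
E(152) + (-4150 - 8146)/(18326 + 10760) = 2*152 + (-4150 - 8146)/(18326 + 10760) = 304 - 12296/29086 = 304 - 12296*1/29086 = 304 - 6148/14543 = 4414924/14543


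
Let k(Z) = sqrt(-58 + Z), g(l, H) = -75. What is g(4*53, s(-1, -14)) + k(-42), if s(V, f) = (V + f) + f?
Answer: -75 + 10*I ≈ -75.0 + 10.0*I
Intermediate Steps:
s(V, f) = V + 2*f
g(4*53, s(-1, -14)) + k(-42) = -75 + sqrt(-58 - 42) = -75 + sqrt(-100) = -75 + 10*I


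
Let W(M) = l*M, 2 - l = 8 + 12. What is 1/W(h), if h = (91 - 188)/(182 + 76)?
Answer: 43/291 ≈ 0.14777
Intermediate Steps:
l = -18 (l = 2 - (8 + 12) = 2 - 1*20 = 2 - 20 = -18)
h = -97/258 ≈ -0.37597
W(M) = -18*M
1/W(h) = 1/(-18*(-97/258)) = 1/(291/43) = 43/291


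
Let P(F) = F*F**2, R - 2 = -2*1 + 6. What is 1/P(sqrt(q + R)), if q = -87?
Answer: I/729 ≈ 0.0013717*I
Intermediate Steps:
R = 6 (R = 2 + (-2*1 + 6) = 2 + (-2 + 6) = 2 + 4 = 6)
P(F) = F**3
1/P(sqrt(q + R)) = 1/((sqrt(-87 + 6))**3) = 1/((sqrt(-81))**3) = 1/((9*I)**3) = 1/(-729*I) = I/729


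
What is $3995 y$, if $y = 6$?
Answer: $23970$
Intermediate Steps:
$3995 y = 3995 \cdot 6 = 23970$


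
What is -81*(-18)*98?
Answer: 142884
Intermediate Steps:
-81*(-18)*98 = 1458*98 = 142884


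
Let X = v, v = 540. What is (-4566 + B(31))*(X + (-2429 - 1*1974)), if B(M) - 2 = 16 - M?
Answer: 17688677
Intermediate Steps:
B(M) = 18 - M (B(M) = 2 + (16 - M) = 18 - M)
X = 540
(-4566 + B(31))*(X + (-2429 - 1*1974)) = (-4566 + (18 - 1*31))*(540 + (-2429 - 1*1974)) = (-4566 + (18 - 31))*(540 + (-2429 - 1974)) = (-4566 - 13)*(540 - 4403) = -4579*(-3863) = 17688677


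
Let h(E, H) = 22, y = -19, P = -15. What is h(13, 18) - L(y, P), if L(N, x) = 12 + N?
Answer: 29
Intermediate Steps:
h(13, 18) - L(y, P) = 22 - (12 - 19) = 22 - 1*(-7) = 22 + 7 = 29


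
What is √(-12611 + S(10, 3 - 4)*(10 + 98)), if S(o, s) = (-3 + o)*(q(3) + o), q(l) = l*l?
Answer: √1753 ≈ 41.869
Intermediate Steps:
q(l) = l²
S(o, s) = (-3 + o)*(9 + o) (S(o, s) = (-3 + o)*(3² + o) = (-3 + o)*(9 + o))
√(-12611 + S(10, 3 - 4)*(10 + 98)) = √(-12611 + (-27 + 10² + 6*10)*(10 + 98)) = √(-12611 + (-27 + 100 + 60)*108) = √(-12611 + 133*108) = √(-12611 + 14364) = √1753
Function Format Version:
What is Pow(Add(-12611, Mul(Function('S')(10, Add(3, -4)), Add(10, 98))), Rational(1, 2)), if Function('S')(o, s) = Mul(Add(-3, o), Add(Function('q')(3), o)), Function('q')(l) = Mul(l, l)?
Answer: Pow(1753, Rational(1, 2)) ≈ 41.869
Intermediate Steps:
Function('q')(l) = Pow(l, 2)
Function('S')(o, s) = Mul(Add(-3, o), Add(9, o)) (Function('S')(o, s) = Mul(Add(-3, o), Add(Pow(3, 2), o)) = Mul(Add(-3, o), Add(9, o)))
Pow(Add(-12611, Mul(Function('S')(10, Add(3, -4)), Add(10, 98))), Rational(1, 2)) = Pow(Add(-12611, Mul(Add(-27, Pow(10, 2), Mul(6, 10)), Add(10, 98))), Rational(1, 2)) = Pow(Add(-12611, Mul(Add(-27, 100, 60), 108)), Rational(1, 2)) = Pow(Add(-12611, Mul(133, 108)), Rational(1, 2)) = Pow(Add(-12611, 14364), Rational(1, 2)) = Pow(1753, Rational(1, 2))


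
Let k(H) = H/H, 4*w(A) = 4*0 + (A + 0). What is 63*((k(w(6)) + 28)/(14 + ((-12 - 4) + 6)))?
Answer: 1827/4 ≈ 456.75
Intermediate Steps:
w(A) = A/4 (w(A) = (4*0 + (A + 0))/4 = (0 + A)/4 = A/4)
k(H) = 1
63*((k(w(6)) + 28)/(14 + ((-12 - 4) + 6))) = 63*((1 + 28)/(14 + ((-12 - 4) + 6))) = 63*(29/(14 + (-16 + 6))) = 63*(29/(14 - 10)) = 63*(29/4) = 1827/4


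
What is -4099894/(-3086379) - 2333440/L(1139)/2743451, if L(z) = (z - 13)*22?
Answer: 69656185945890002/52438171927482297 ≈ 1.3283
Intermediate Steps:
L(z) = -286 + 22*z (L(z) = (-13 + z)*22 = -286 + 22*z)
-4099894/(-3086379) - 2333440/L(1139)/2743451 = -4099894/(-3086379) - 2333440/(-286 + 22*1139)/2743451 = -4099894*(-1/3086379) - 2333440/(-286 + 25058)*(1/2743451) = 4099894/3086379 - 2333440/24772*(1/2743451) = 4099894/3086379 - 2333440*1/24772*(1/2743451) = 4099894/3086379 - 583360/6193*1/2743451 = 4099894/3086379 - 583360/16990192043 = 69656185945890002/52438171927482297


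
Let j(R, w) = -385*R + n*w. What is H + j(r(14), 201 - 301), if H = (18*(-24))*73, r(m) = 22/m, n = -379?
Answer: 5759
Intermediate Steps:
j(R, w) = -385*R - 379*w
H = -31536 (H = -432*73 = -31536)
H + j(r(14), 201 - 301) = -31536 + (-8470/14 - 379*(201 - 301)) = -31536 + (-8470/14 - 379*(-100)) = -31536 + (-385*11/7 + 37900) = -31536 + (-605 + 37900) = -31536 + 37295 = 5759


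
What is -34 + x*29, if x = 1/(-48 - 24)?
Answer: -2477/72 ≈ -34.403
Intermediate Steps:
x = -1/72 (x = 1/(-72) = -1/72 ≈ -0.013889)
-34 + x*29 = -34 - 1/72*29 = -34 - 29/72 = -2477/72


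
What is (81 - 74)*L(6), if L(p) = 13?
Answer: 91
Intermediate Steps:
(81 - 74)*L(6) = (81 - 74)*13 = 7*13 = 91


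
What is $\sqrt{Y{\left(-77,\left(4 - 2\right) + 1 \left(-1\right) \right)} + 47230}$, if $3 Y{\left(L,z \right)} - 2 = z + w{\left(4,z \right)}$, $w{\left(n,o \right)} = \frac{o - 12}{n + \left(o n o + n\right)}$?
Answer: $\frac{\sqrt{1700305}}{6} \approx 217.33$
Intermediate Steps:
$w{\left(n,o \right)} = \frac{-12 + o}{2 n + n o^{2}}$ ($w{\left(n,o \right)} = \frac{-12 + o}{n + \left(n o o + n\right)} = \frac{-12 + o}{n + \left(n o^{2} + n\right)} = \frac{-12 + o}{n + \left(n + n o^{2}\right)} = \frac{-12 + o}{2 n + n o^{2}}$)
$Y{\left(L,z \right)} = \frac{2}{3} + \frac{z}{3} + \frac{-12 + z}{12 \left(2 + z^{2}\right)}$ ($Y{\left(L,z \right)} = \frac{2}{3} + \frac{z + \frac{-12 + z}{4 \left(2 + z^{2}\right)}}{3} = \frac{2}{3} + \left(\frac{z}{3} + \frac{-12 + z}{12 \left(2 + z^{2}\right)}\right) = \frac{2}{3} + \frac{z}{3} + \frac{-12 + z}{12 \left(2 + z^{2}\right)}$)
$\sqrt{Y{\left(-77,\left(4 - 2\right) + 1 \left(-1\right) \right)} + 47230} = \sqrt{\frac{-12 + \left(\left(4 - 2\right) + 1 \left(-1\right)\right) + 4 \left(2 + \left(\left(4 - 2\right) + 1 \left(-1\right)\right)\right) \left(2 + \left(\left(4 - 2\right) + 1 \left(-1\right)\right)^{2}\right)}{12 \left(2 + \left(\left(4 - 2\right) + 1 \left(-1\right)\right)^{2}\right)} + 47230} = \sqrt{\frac{-12 + \left(2 - 1\right) + 4 \left(2 + \left(2 - 1\right)\right) \left(2 + \left(2 - 1\right)^{2}\right)}{12 \left(2 + \left(2 - 1\right)^{2}\right)} + 47230} = \sqrt{\frac{-12 + 1 + 4 \left(2 + 1\right) \left(2 + 1^{2}\right)}{12 \left(2 + 1^{2}\right)} + 47230} = \sqrt{\frac{-12 + 1 + 4 \cdot 3 \left(2 + 1\right)}{12 \left(2 + 1\right)} + 47230} = \sqrt{\frac{-12 + 1 + 4 \cdot 3 \cdot 3}{12 \cdot 3} + 47230} = \sqrt{\frac{1}{12} \cdot \frac{1}{3} \left(-12 + 1 + 36\right) + 47230} = \sqrt{\frac{1}{12} \cdot \frac{1}{3} \cdot 25 + 47230} = \sqrt{\frac{25}{36} + 47230} = \sqrt{\frac{1700305}{36}} = \frac{\sqrt{1700305}}{6}$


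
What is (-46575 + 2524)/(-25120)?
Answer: 44051/25120 ≈ 1.7536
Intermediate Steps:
(-46575 + 2524)/(-25120) = -44051*(-1/25120) = 44051/25120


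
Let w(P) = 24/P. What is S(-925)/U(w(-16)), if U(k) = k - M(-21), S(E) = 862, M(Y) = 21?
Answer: -1724/45 ≈ -38.311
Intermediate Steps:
U(k) = -21 + k (U(k) = k - 1*21 = k - 21 = -21 + k)
S(-925)/U(w(-16)) = 862/(-21 + 24/(-16)) = 862/(-21 + 24*(-1/16)) = 862/(-21 - 3/2) = 862/(-45/2) = 862*(-2/45) = -1724/45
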